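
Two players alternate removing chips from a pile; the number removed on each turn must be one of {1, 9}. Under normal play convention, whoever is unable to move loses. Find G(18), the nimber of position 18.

n :  0  1  2  3  4  5  6  7  8  9 10 11 12 13 14 15 16 17 18
G :  0  1  0  1  0  1  0  1  0  1  0  1  0  1  0  1  0  1  0

0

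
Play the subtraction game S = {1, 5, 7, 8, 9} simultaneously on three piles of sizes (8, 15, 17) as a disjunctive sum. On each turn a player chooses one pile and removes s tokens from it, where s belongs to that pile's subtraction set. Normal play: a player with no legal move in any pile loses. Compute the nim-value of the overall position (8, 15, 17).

0

All piles use S = {1, 5, 7, 8, 9}:
n :  0  1  2  3  4  5  6  7  8  9 10 11 12 13 14 15 16 17
G :  0  1  0  1  0  1  0  1  2  3  2  3  2  3  2  3  0  1
Pile A: G(8) = 2.
Pile B: G(15) = 3.
Pile C: G(17) = 1.
Combined Grundy value = 2 ⊕ 3 ⊕ 1 = 0.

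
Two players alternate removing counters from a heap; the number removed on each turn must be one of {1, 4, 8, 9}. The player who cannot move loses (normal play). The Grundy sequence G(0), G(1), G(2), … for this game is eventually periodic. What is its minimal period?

17

G(0) = 0
G(1) = mex{0} = 1
G(2) = mex{1} = 0
G(3) = mex{0} = 1
G(4) = mex{1,0} = 2
G(5) = mex{2,1} = 0
G(6) = mex{0,0} = 1
G(7) = mex{1,1} = 0
G(8) = mex{0,2,0} = 1
G(9) = mex{1,0,1,0} = 2
G(10) = mex{2,1,0,1} = 3
G(11) = mex{3,0,1,0} = 2
G(12) = mex{2,1,2,1} = 0
G(13) = mex{0,2,0,2} = 1
G(14) = mex{1,3,1,0} = 2
G(15) = mex{2,2,0,1} = 3
G(16) = mex{3,0,1,0} = 2
G(17) = mex{2,1,2,1} = 0
G(18) = mex{0,2,3,2} = 1
G(19) = mex{1,3,2,3} = 0
G(20) = mex{0,2,0,2} = 1
G(21) = mex{1,0,1,0} = 2
G(22) = mex{2,1,2,1} = 0
G(23) = mex{0,0,3,2} = 1
G(24) = mex{1,1,2,3} = 0
G(25) = mex{0,2,0,2} = 1
G(26) = mex{1,0,1,0} = 2
G(27) = mex{2,1,0,1} = 3
G(28) = mex{3,0,1,0} = 2
G(29) = mex{2,1,2,1} = 0
G(30) = mex{0,2,0,2} = 1
G(31) = mex{1,3,1,0} = 2
G(32) = mex{2,2,0,1} = 3
G(33) = mex{3,0,1,0} = 2
G(34) = mex{2,1,2,1} = 0
G(35) = mex{0,2,3,2} = 1
G(n+17) = G(n) holds for n = 0,…,8 (a full window of length max(S) = 9), so the sequence is purely periodic with period 17.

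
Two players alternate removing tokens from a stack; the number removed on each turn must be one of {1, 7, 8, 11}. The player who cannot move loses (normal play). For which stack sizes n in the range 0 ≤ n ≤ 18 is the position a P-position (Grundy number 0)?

0, 2, 4, 6, 16, 18

n :  0  1  2  3  4  5  6  7  8  9 10 11 12 13 14 15 16 17 18
G :  0  1  0  1  0  1  0  1  2  3  2  3  2  3  2  3  0  1  0
P-positions are exactly the n with G(n) = 0.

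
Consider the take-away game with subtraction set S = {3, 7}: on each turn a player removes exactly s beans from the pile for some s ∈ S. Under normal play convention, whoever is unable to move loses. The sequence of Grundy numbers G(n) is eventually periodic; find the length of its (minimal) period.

10

G(0) = 0
G(1) = mex{} = 0
G(2) = mex{} = 0
G(3) = mex{0} = 1
G(4) = mex{0} = 1
G(5) = mex{0} = 1
G(6) = mex{1} = 0
G(7) = mex{1,0} = 2
G(8) = mex{1,0} = 2
G(9) = mex{0,0} = 1
G(10) = mex{2,1} = 0
G(11) = mex{2,1} = 0
G(12) = mex{1,1} = 0
G(13) = mex{0,0} = 1
G(14) = mex{0,2} = 1
G(15) = mex{0,2} = 1
G(16) = mex{1,1} = 0
G(17) = mex{1,0} = 2
G(18) = mex{1,0} = 2
G(19) = mex{0,0} = 1
G(20) = mex{2,1} = 0
G(21) = mex{2,1} = 0
G(n+10) = G(n) holds for n = 0,…,6 (a full window of length max(S) = 7), so the sequence is purely periodic with period 10.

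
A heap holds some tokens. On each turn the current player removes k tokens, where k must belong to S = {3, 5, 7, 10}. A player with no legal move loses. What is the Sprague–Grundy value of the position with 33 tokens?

n :  0  1  2  3  4  5  6  7  8  9 10 11 12 13 14 15 16 17 18 19 20 21 22 23 24 25 26 27 28 29 30 31 32 33
G :  0  0  0  1  1  1  2  2  2  3  3  3  4  0  0  0  1  1  1  2  2  2  3  3  3  4  0  0  0  1  1  1  2  2

2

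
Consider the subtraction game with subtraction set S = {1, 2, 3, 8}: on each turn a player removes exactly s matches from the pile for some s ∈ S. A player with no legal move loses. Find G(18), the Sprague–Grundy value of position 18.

n :  0  1  2  3  4  5  6  7  8  9 10 11 12 13 14 15 16 17 18
G :  0  1  2  3  0  1  2  3  4  0  1  2  3  0  1  2  3  4  0

0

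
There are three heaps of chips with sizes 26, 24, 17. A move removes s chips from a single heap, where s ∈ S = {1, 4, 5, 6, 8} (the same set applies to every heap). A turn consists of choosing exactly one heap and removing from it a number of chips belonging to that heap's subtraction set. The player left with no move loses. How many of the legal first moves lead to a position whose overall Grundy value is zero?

2

All heaps use S = {1, 4, 5, 6, 8}:
n :  0  1  2  3  4  5  6  7  8  9 10 11 12 13 14 15 16 17 18 19 20 21 22 23 24 25 26
G :  0  1  0  1  2  3  2  3  4  0  1  0  1  2  3  2  3  4  0  1  0  1  2  3  2  3  4
Heap A: G(26) = 4.
Heap B: G(24) = 2.
Heap C: G(17) = 4.
Combined Grundy value = 4 ⊕ 2 ⊕ 4 = 2.
A winning move leaves total XOR = 0, i.e. changes one component's Grundy value g to g ⊕ X where X is the current total.
Heap A: need g' = 4⊕2 = 6. Options: 26−1→G=3, 26−4→G=2, 26−5→G=1, 26−6→G=0, 26−8→G=0. Hits: 0.
Heap B: need g' = 2⊕2 = 0. Options: 24−1→G=3, 24−4→G=0, 24−5→G=1, 24−6→G=0, 24−8→G=3. Hits: 2.
Heap C: need g' = 4⊕2 = 6. Options: 17−1→G=3, 17−4→G=2, 17−5→G=1, 17−6→G=0, 17−8→G=0. Hits: 0.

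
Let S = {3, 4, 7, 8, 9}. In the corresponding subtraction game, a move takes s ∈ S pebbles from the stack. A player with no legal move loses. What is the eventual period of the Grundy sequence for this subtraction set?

G(0) = 0
G(1) = mex{} = 0
G(2) = mex{} = 0
G(3) = mex{0} = 1
G(4) = mex{0,0} = 1
G(5) = mex{0,0} = 1
G(6) = mex{1,0} = 2
G(7) = mex{1,1,0} = 2
G(8) = mex{1,1,0,0} = 2
G(9) = mex{2,1,0,0,0} = 3
G(10) = mex{2,2,1,0,0} = 3
G(11) = mex{2,2,1,1,0} = 3
G(12) = mex{3,2,1,1,1} = 0
G(13) = mex{3,3,2,1,1} = 0
G(14) = mex{3,3,2,2,1} = 0
G(15) = mex{0,3,2,2,2} = 1
G(16) = mex{0,0,3,2,2} = 1
G(17) = mex{0,0,3,3,2} = 1
G(18) = mex{1,0,3,3,3} = 2
G(19) = mex{1,1,0,3,3} = 2
G(20) = mex{1,1,0,0,3} = 2
G(21) = mex{2,1,0,0,0} = 3
G(22) = mex{2,2,1,0,0} = 3
G(23) = mex{2,2,1,1,0} = 3
G(24) = mex{3,2,1,1,1} = 0
G(25) = mex{3,3,2,1,1} = 0
G(n+12) = G(n) holds for n = 0,…,8 (a full window of length max(S) = 9), so the sequence is purely periodic with period 12.

12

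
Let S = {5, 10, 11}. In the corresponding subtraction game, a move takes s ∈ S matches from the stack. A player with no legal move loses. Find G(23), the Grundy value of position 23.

G(0) = 0
G(1) = mex{} = 0
G(2) = mex{} = 0
G(3) = mex{} = 0
G(4) = mex{} = 0
G(5) = mex{0} = 1
G(6) = mex{0} = 1
G(7) = mex{0} = 1
G(8) = mex{0} = 1
G(9) = mex{0} = 1
G(10) = mex{1,0} = 2
G(11) = mex{1,0,0} = 2
G(12) = mex{1,0,0} = 2
G(13) = mex{1,0,0} = 2
G(14) = mex{1,0,0} = 2
G(15) = mex{2,1,0} = 3
G(16) = mex{2,1,1} = 0
G(17) = mex{2,1,1} = 0
G(18) = mex{2,1,1} = 0
G(19) = mex{2,1,1} = 0
G(20) = mex{3,2,1} = 0
G(21) = mex{0,2,2} = 1
G(22) = mex{0,2,2} = 1
G(23) = mex{0,2,2} = 1

1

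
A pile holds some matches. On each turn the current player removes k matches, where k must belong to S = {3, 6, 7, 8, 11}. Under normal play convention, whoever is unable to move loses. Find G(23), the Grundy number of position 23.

3

G(0) = 0
G(1) = mex{} = 0
G(2) = mex{} = 0
G(3) = mex{0} = 1
G(4) = mex{0} = 1
G(5) = mex{0} = 1
G(6) = mex{1,0} = 2
G(7) = mex{1,0,0} = 2
G(8) = mex{1,0,0,0} = 2
G(9) = mex{2,1,0,0} = 3
G(10) = mex{2,1,1,0} = 3
G(11) = mex{2,1,1,1,0} = 3
G(12) = mex{3,2,1,1,0} = 4
G(13) = mex{3,2,2,1,0} = 4
G(14) = mex{3,2,2,2,1} = 0
G(15) = mex{4,3,2,2,1} = 0
G(16) = mex{4,3,3,2,1} = 0
G(17) = mex{0,3,3,3,2} = 1
G(18) = mex{0,4,3,3,2} = 1
G(19) = mex{0,4,4,3,2} = 1
G(20) = mex{1,0,4,4,3} = 2
G(21) = mex{1,0,0,4,3} = 2
G(22) = mex{1,0,0,0,3} = 2
G(23) = mex{2,1,0,0,4} = 3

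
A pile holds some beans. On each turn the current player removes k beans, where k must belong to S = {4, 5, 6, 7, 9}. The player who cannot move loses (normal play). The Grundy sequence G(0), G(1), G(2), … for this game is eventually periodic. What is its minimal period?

G(0) = 0
G(1) = mex{} = 0
G(2) = mex{} = 0
G(3) = mex{} = 0
G(4) = mex{0} = 1
G(5) = mex{0,0} = 1
G(6) = mex{0,0,0} = 1
G(7) = mex{0,0,0,0} = 1
G(8) = mex{1,0,0,0} = 2
G(9) = mex{1,1,0,0,0} = 2
G(10) = mex{1,1,1,0,0} = 2
G(11) = mex{1,1,1,1,0} = 2
G(12) = mex{2,1,1,1,0} = 3
G(13) = mex{2,2,1,1,1} = 0
G(14) = mex{2,2,2,1,1} = 0
G(15) = mex{2,2,2,2,1} = 0
G(16) = mex{3,2,2,2,1} = 0
G(17) = mex{0,3,2,2,2} = 1
G(18) = mex{0,0,3,2,2} = 1
G(19) = mex{0,0,0,3,2} = 1
G(20) = mex{0,0,0,0,2} = 1
G(21) = mex{1,0,0,0,3} = 2
G(22) = mex{1,1,0,0,0} = 2
G(23) = mex{1,1,1,0,0} = 2
G(24) = mex{1,1,1,1,0} = 2
G(25) = mex{2,1,1,1,0} = 3
G(26) = mex{2,2,1,1,1} = 0
G(27) = mex{2,2,2,1,1} = 0
G(n+13) = G(n) holds for n = 0,…,8 (a full window of length max(S) = 9), so the sequence is purely periodic with period 13.

13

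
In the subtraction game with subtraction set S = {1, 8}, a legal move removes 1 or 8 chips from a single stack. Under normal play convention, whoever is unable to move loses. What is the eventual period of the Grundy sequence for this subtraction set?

9

G(0) = 0
G(1) = mex{0} = 1
G(2) = mex{1} = 0
G(3) = mex{0} = 1
G(4) = mex{1} = 0
G(5) = mex{0} = 1
G(6) = mex{1} = 0
G(7) = mex{0} = 1
G(8) = mex{1,0} = 2
G(9) = mex{2,1} = 0
G(10) = mex{0,0} = 1
G(11) = mex{1,1} = 0
G(12) = mex{0,0} = 1
G(13) = mex{1,1} = 0
G(14) = mex{0,0} = 1
G(15) = mex{1,1} = 0
G(16) = mex{0,2} = 1
G(17) = mex{1,0} = 2
G(18) = mex{2,1} = 0
G(19) = mex{0,0} = 1
G(n+9) = G(n) holds for n = 0,…,7 (a full window of length max(S) = 8), so the sequence is purely periodic with period 9.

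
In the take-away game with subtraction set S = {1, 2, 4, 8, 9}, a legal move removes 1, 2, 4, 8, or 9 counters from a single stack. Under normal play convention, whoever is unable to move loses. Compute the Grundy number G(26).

0

n :  0  1  2  3  4  5  6  7  8  9 10 11 12 13 14 15 16 17 18 19 20 21 22 23 24 25 26
G :  0  1  2  0  1  2  0  1  2  3  4  5  3  0  1  2  0  1  2  0  1  2  3  4  5  3  0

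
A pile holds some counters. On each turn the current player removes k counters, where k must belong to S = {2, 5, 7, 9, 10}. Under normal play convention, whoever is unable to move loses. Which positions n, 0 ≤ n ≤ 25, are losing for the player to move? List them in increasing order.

G(0) = 0
G(1) = mex{} = 0
G(2) = mex{0} = 1
G(3) = mex{0} = 1
G(4) = mex{1} = 0
G(5) = mex{1,0} = 2
G(6) = mex{0,0} = 1
G(7) = mex{2,1,0} = 3
G(8) = mex{1,1,0} = 2
G(9) = mex{3,0,1,0} = 2
G(10) = mex{2,2,1,0,0} = 3
G(11) = mex{2,1,0,1,0} = 3
G(12) = mex{3,3,2,1,1} = 0
G(13) = mex{3,2,1,0,1} = 4
G(14) = mex{0,2,3,2,0} = 1
G(15) = mex{4,3,2,1,2} = 0
G(16) = mex{1,3,2,3,1} = 0
G(17) = mex{0,0,3,2,3} = 1
G(18) = mex{0,4,3,2,2} = 1
G(19) = mex{1,1,0,3,2} = 4
G(20) = mex{1,0,4,3,3} = 2
G(21) = mex{4,0,1,0,3} = 2
G(22) = mex{2,1,0,4,0} = 3
G(23) = mex{2,1,0,1,4} = 3
G(24) = mex{3,4,1,0,1} = 2
G(25) = mex{3,2,1,0,0} = 4
P-positions are exactly the n with G(n) = 0.

0, 1, 4, 12, 15, 16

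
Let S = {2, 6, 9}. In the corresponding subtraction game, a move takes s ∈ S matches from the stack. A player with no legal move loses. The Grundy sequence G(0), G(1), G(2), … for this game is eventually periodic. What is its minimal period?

15

n :  0  1  2  3  4  5  6  7  8  9 10 11 12 13 14 15 16 17 18 19 20 21 22 23 24 25 26 27 28 29 30 31
G :  0  0  1  1  0  0  1  1  0  2  1  3  0  2  1  0  0  1  1  0  0  1  1  0  2  1  3  0  2  1  0  0
G(n+15) = G(n) holds for n = 0,…,8 (a full window of length max(S) = 9), so the sequence is purely periodic with period 15.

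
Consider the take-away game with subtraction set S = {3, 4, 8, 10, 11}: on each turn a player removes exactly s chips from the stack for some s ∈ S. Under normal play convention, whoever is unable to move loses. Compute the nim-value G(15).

2

G(0) = 0
G(1) = mex{} = 0
G(2) = mex{} = 0
G(3) = mex{0} = 1
G(4) = mex{0,0} = 1
G(5) = mex{0,0} = 1
G(6) = mex{1,0} = 2
G(7) = mex{1,1} = 0
G(8) = mex{1,1,0} = 2
G(9) = mex{2,1,0} = 3
G(10) = mex{0,2,0,0} = 1
G(11) = mex{2,0,1,0,0} = 3
G(12) = mex{3,2,1,0,0} = 4
G(13) = mex{1,3,1,1,0} = 2
G(14) = mex{3,1,2,1,1} = 0
G(15) = mex{4,3,0,1,1} = 2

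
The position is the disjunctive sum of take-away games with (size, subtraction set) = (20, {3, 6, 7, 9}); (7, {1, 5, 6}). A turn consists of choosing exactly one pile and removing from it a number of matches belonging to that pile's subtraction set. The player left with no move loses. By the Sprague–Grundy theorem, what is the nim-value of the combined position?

Pile A, S = {3, 6, 7, 9}:
G(0) = 0
G(1) = mex{} = 0
G(2) = mex{} = 0
G(3) = mex{0} = 1
G(4) = mex{0} = 1
G(5) = mex{0} = 1
G(6) = mex{1,0} = 2
G(7) = mex{1,0,0} = 2
G(8) = mex{1,0,0} = 2
G(9) = mex{2,1,0,0} = 3
G(10) = mex{2,1,1,0} = 3
G(11) = mex{2,1,1,0} = 3
G(12) = mex{3,2,1,1} = 0
G(13) = mex{3,2,2,1} = 0
G(14) = mex{3,2,2,1} = 0
G(15) = mex{0,3,2,2} = 1
G(16) = mex{0,3,3,2} = 1
G(17) = mex{0,3,3,2} = 1
G(18) = mex{1,0,3,3} = 2
G(19) = mex{1,0,0,3} = 2
G(20) = mex{1,0,0,3} = 2
G_A(20) = 2.
Pile B, S = {1, 5, 6}:
n : 0 1 2 3 4 5 6 7
G : 0 1 0 1 0 1 2 3
G_B(7) = 3.
Combined Grundy value = 2 ⊕ 3 = 1.

1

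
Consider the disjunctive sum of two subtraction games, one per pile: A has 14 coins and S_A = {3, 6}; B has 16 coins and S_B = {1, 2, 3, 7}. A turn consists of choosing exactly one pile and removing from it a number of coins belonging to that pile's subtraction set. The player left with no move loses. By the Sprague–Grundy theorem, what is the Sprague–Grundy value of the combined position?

1

Pile A, S = {3, 6}:
G(0) = 0
G(1) = mex{} = 0
G(2) = mex{} = 0
G(3) = mex{0} = 1
G(4) = mex{0} = 1
G(5) = mex{0} = 1
G(6) = mex{1,0} = 2
G(7) = mex{1,0} = 2
G(8) = mex{1,0} = 2
G(9) = mex{2,1} = 0
G(10) = mex{2,1} = 0
G(11) = mex{2,1} = 0
G(12) = mex{0,2} = 1
G(13) = mex{0,2} = 1
G(14) = mex{0,2} = 1
G_A(14) = 1.
Pile B, S = {1, 2, 3, 7}:
G(0) = 0
G(1) = mex{0} = 1
G(2) = mex{1,0} = 2
G(3) = mex{2,1,0} = 3
G(4) = mex{3,2,1} = 0
G(5) = mex{0,3,2} = 1
G(6) = mex{1,0,3} = 2
G(7) = mex{2,1,0,0} = 3
G(8) = mex{3,2,1,1} = 0
G(9) = mex{0,3,2,2} = 1
G(10) = mex{1,0,3,3} = 2
G(11) = mex{2,1,0,0} = 3
G(12) = mex{3,2,1,1} = 0
G(13) = mex{0,3,2,2} = 1
G(14) = mex{1,0,3,3} = 2
G(15) = mex{2,1,0,0} = 3
G(16) = mex{3,2,1,1} = 0
G_B(16) = 0.
Combined Grundy value = 1 ⊕ 0 = 1.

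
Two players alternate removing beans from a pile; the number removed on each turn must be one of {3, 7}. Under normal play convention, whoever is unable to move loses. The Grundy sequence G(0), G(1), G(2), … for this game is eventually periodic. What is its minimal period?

n :  0  1  2  3  4  5  6  7  8  9 10 11 12 13 14 15 16 17 18 19 20 21
G :  0  0  0  1  1  1  0  2  2  1  0  0  0  1  1  1  0  2  2  1  0  0
G(n+10) = G(n) holds for n = 0,…,6 (a full window of length max(S) = 7), so the sequence is purely periodic with period 10.

10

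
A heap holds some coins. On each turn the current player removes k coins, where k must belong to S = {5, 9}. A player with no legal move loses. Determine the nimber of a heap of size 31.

0

n :  0  1  2  3  4  5  6  7  8  9 10 11 12 13 14 15 16 17 18 19 20 21 22 23 24 25 26 27 28 29 30 31
G :  0  0  0  0  0  1  1  1  1  1  2  2  2  2  0  0  0  0  0  1  1  1  1  1  2  2  2  2  0  0  0  0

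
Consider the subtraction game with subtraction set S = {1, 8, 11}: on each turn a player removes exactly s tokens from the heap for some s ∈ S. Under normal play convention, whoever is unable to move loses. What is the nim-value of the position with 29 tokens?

n :  0  1  2  3  4  5  6  7  8  9 10 11 12 13 14 15 16 17 18 19 20 21 22 23 24 25 26 27 28 29
G :  0  1  0  1  0  1  0  1  2  0  1  2  3  2  3  2  0  1  0  1  2  0  1  0  1  0  1  2  0  1

1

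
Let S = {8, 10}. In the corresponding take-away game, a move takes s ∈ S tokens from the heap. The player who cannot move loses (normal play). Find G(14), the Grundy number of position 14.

1

n :  0  1  2  3  4  5  6  7  8  9 10 11 12 13 14
G :  0  0  0  0  0  0  0  0  1  1  1  1  1  1  1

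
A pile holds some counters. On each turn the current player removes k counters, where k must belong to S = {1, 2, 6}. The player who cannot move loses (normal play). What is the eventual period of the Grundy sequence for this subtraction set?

7

n :  0  1  2  3  4  5  6  7  8  9 10 11 12 13 14 15
G :  0  1  2  0  1  2  3  0  1  2  0  1  2  3  0  1
G(n+7) = G(n) holds for n = 0,…,5 (a full window of length max(S) = 6), so the sequence is purely periodic with period 7.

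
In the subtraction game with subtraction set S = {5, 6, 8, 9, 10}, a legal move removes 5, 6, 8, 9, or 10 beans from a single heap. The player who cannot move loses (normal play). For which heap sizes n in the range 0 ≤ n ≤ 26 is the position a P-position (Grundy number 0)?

G(0) = 0
G(1) = mex{} = 0
G(2) = mex{} = 0
G(3) = mex{} = 0
G(4) = mex{} = 0
G(5) = mex{0} = 1
G(6) = mex{0,0} = 1
G(7) = mex{0,0} = 1
G(8) = mex{0,0,0} = 1
G(9) = mex{0,0,0,0} = 1
G(10) = mex{1,0,0,0,0} = 2
G(11) = mex{1,1,0,0,0} = 2
G(12) = mex{1,1,0,0,0} = 2
G(13) = mex{1,1,1,0,0} = 2
G(14) = mex{1,1,1,1,0} = 2
G(15) = mex{2,1,1,1,1} = 0
G(16) = mex{2,2,1,1,1} = 0
G(17) = mex{2,2,1,1,1} = 0
G(18) = mex{2,2,2,1,1} = 0
G(19) = mex{2,2,2,2,1} = 0
G(20) = mex{0,2,2,2,2} = 1
G(21) = mex{0,0,2,2,2} = 1
G(22) = mex{0,0,2,2,2} = 1
G(23) = mex{0,0,0,2,2} = 1
G(24) = mex{0,0,0,0,2} = 1
G(25) = mex{1,0,0,0,0} = 2
G(26) = mex{1,1,0,0,0} = 2
P-positions are exactly the n with G(n) = 0.

0, 1, 2, 3, 4, 15, 16, 17, 18, 19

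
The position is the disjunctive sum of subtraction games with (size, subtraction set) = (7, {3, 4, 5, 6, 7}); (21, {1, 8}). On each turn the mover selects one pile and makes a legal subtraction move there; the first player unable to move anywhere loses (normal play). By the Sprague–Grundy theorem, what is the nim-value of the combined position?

Pile A, S = {3, 4, 5, 6, 7}:
G(0) = 0
G(1) = mex{} = 0
G(2) = mex{} = 0
G(3) = mex{0} = 1
G(4) = mex{0,0} = 1
G(5) = mex{0,0,0} = 1
G(6) = mex{1,0,0,0} = 2
G(7) = mex{1,1,0,0,0} = 2
G_A(7) = 2.
Pile B, S = {1, 8}:
n :  0  1  2  3  4  5  6  7  8  9 10 11 12 13 14 15 16 17 18 19 20 21
G :  0  1  0  1  0  1  0  1  2  0  1  0  1  0  1  0  1  2  0  1  0  1
G_B(21) = 1.
Combined Grundy value = 2 ⊕ 1 = 3.

3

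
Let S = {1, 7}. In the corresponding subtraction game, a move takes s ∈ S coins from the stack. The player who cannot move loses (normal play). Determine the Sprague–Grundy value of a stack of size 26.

n :  0  1  2  3  4  5  6  7  8  9 10 11 12 13 14 15 16 17 18 19 20 21 22 23 24 25 26
G :  0  1  0  1  0  1  0  1  0  1  0  1  0  1  0  1  0  1  0  1  0  1  0  1  0  1  0

0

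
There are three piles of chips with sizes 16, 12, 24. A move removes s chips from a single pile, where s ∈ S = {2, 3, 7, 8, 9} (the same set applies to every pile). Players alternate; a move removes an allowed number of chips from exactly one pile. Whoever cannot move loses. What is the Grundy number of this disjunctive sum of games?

2

All piles use S = {2, 3, 7, 8, 9}:
G(0) = 0
G(1) = mex{} = 0
G(2) = mex{0} = 1
G(3) = mex{0,0} = 1
G(4) = mex{1,0} = 2
G(5) = mex{1,1} = 0
G(6) = mex{2,1} = 0
G(7) = mex{0,2,0} = 1
G(8) = mex{0,0,0,0} = 1
G(9) = mex{1,0,1,0,0} = 2
G(10) = mex{1,1,1,1,0} = 2
G(11) = mex{2,1,2,1,1} = 0
G(12) = mex{2,2,0,2,1} = 3
G(13) = mex{0,2,0,0,2} = 1
G(14) = mex{3,0,1,0,0} = 2
G(15) = mex{1,3,1,1,0} = 2
G(16) = mex{2,1,2,1,1} = 0
G(17) = mex{2,2,2,2,1} = 0
G(18) = mex{0,2,0,2,2} = 1
G(19) = mex{0,0,3,0,2} = 1
G(20) = mex{1,0,1,3,0} = 2
G(21) = mex{1,1,2,1,3} = 0
G(22) = mex{2,1,2,2,1} = 0
G(23) = mex{0,2,0,2,2} = 1
G(24) = mex{0,0,0,0,2} = 1
Pile A: G(16) = 0.
Pile B: G(12) = 3.
Pile C: G(24) = 1.
Combined Grundy value = 0 ⊕ 3 ⊕ 1 = 2.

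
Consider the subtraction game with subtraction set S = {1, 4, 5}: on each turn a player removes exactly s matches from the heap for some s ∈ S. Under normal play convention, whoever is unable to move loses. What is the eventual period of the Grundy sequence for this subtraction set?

G(0) = 0
G(1) = mex{0} = 1
G(2) = mex{1} = 0
G(3) = mex{0} = 1
G(4) = mex{1,0} = 2
G(5) = mex{2,1,0} = 3
G(6) = mex{3,0,1} = 2
G(7) = mex{2,1,0} = 3
G(8) = mex{3,2,1} = 0
G(9) = mex{0,3,2} = 1
G(10) = mex{1,2,3} = 0
G(11) = mex{0,3,2} = 1
G(12) = mex{1,0,3} = 2
G(13) = mex{2,1,0} = 3
G(14) = mex{3,0,1} = 2
G(15) = mex{2,1,0} = 3
G(16) = mex{3,2,1} = 0
G(17) = mex{0,3,2} = 1
G(n+8) = G(n) holds for n = 0,…,4 (a full window of length max(S) = 5), so the sequence is purely periodic with period 8.

8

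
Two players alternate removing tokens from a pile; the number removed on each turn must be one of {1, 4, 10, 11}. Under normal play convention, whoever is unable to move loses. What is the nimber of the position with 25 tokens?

2

n :  0  1  2  3  4  5  6  7  8  9 10 11 12 13 14 15 16 17 18 19 20 21 22 23 24 25
G :  0  1  0  1  2  0  1  0  1  2  3  2  3  4  0  1  2  3  2  0  1  0  1  2  3  2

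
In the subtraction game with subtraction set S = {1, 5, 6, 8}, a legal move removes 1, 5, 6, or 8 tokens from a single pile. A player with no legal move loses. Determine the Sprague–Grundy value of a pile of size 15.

n :  0  1  2  3  4  5  6  7  8  9 10 11 12 13 14 15
G :  0  1  0  1  0  1  2  3  2  3  2  0  1  0  1  0

0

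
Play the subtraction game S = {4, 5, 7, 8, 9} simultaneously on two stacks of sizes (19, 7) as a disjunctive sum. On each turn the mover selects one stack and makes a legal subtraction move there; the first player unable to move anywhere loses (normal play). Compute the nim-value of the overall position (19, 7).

All stacks use S = {4, 5, 7, 8, 9}:
n :  0  1  2  3  4  5  6  7  8  9 10 11 12 13 14 15 16 17 18 19
G :  0  0  0  0  1  1  1  1  2  2  2  2  3  0  0  0  0  1  1  1
Stack A: G(19) = 1.
Stack B: G(7) = 1.
Combined Grundy value = 1 ⊕ 1 = 0.

0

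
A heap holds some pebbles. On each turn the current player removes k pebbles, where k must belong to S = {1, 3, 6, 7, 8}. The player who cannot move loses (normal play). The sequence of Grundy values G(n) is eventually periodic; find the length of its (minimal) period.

13

G(0) = 0
G(1) = mex{0} = 1
G(2) = mex{1} = 0
G(3) = mex{0,0} = 1
G(4) = mex{1,1} = 0
G(5) = mex{0,0} = 1
G(6) = mex{1,1,0} = 2
G(7) = mex{2,0,1,0} = 3
G(8) = mex{3,1,0,1,0} = 2
G(9) = mex{2,2,1,0,1} = 3
G(10) = mex{3,3,0,1,0} = 2
G(11) = mex{2,2,1,0,1} = 3
G(12) = mex{3,3,2,1,0} = 4
G(13) = mex{4,2,3,2,1} = 0
G(14) = mex{0,3,2,3,2} = 1
G(15) = mex{1,4,3,2,3} = 0
G(16) = mex{0,0,2,3,2} = 1
G(17) = mex{1,1,3,2,3} = 0
G(18) = mex{0,0,4,3,2} = 1
G(19) = mex{1,1,0,4,3} = 2
G(20) = mex{2,0,1,0,4} = 3
G(21) = mex{3,1,0,1,0} = 2
G(22) = mex{2,2,1,0,1} = 3
G(23) = mex{3,3,0,1,0} = 2
G(24) = mex{2,2,1,0,1} = 3
G(25) = mex{3,3,2,1,0} = 4
G(26) = mex{4,2,3,2,1} = 0
G(27) = mex{0,3,2,3,2} = 1
G(n+13) = G(n) holds for n = 0,…,7 (a full window of length max(S) = 8), so the sequence is purely periodic with period 13.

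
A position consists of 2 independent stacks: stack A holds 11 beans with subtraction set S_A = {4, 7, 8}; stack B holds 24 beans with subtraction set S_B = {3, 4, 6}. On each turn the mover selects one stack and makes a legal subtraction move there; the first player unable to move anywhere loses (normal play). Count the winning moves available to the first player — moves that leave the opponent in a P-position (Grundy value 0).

Stack A, S = {4, 7, 8}:
G(0) = 0
G(1) = mex{} = 0
G(2) = mex{} = 0
G(3) = mex{} = 0
G(4) = mex{0} = 1
G(5) = mex{0} = 1
G(6) = mex{0} = 1
G(7) = mex{0,0} = 1
G(8) = mex{1,0,0} = 2
G(9) = mex{1,0,0} = 2
G(10) = mex{1,0,0} = 2
G(11) = mex{1,1,0} = 2
G_A(11) = 2.
Stack B, S = {3, 4, 6}:
n :  0  1  2  3  4  5  6  7  8  9 10 11 12 13 14 15 16 17 18 19 20 21 22 23 24
G :  0  0  0  1  1  1  2  2  2  0  0  0  1  1  1  2  2  2  0  0  0  1  1  1  2
G_B(24) = 2.
Combined Grundy value = 2 ⊕ 2 = 0.
A winning move leaves total XOR = 0, i.e. changes one component's Grundy value g to g ⊕ X where X is the current total.
Stack A: target g' = 2⊕0 = 2, but every legal move changes the Grundy value (mex property), so 0 moves.
Stack B: target g' = 2⊕0 = 2, but every legal move changes the Grundy value (mex property), so 0 moves.

0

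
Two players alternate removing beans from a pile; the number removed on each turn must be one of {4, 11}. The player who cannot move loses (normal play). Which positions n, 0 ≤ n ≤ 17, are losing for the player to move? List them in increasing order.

G(0) = 0
G(1) = mex{} = 0
G(2) = mex{} = 0
G(3) = mex{} = 0
G(4) = mex{0} = 1
G(5) = mex{0} = 1
G(6) = mex{0} = 1
G(7) = mex{0} = 1
G(8) = mex{1} = 0
G(9) = mex{1} = 0
G(10) = mex{1} = 0
G(11) = mex{1,0} = 2
G(12) = mex{0,0} = 1
G(13) = mex{0,0} = 1
G(14) = mex{0,0} = 1
G(15) = mex{2,1} = 0
G(16) = mex{1,1} = 0
G(17) = mex{1,1} = 0
P-positions are exactly the n with G(n) = 0.

0, 1, 2, 3, 8, 9, 10, 15, 16, 17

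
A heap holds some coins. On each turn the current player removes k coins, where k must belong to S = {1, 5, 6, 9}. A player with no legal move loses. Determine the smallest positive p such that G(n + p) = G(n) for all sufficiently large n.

n :  0  1  2  3  4  5  6  7  8  9 10 11 12 13 14 15 16 17 18 19 20 21 22 23 24 25
G :  0  1  0  1  0  1  2  3  2  3  2  3  0  1  0  1  0  1  2  3  2  3  2  3  0  1
G(n+12) = G(n) holds for n = 0,…,8 (a full window of length max(S) = 9), so the sequence is purely periodic with period 12.

12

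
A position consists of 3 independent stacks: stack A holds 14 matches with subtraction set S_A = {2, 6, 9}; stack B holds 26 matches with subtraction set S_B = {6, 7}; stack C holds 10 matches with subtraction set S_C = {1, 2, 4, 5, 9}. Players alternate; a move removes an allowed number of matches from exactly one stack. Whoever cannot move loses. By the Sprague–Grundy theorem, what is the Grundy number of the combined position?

5

Stack A, S = {2, 6, 9}:
G(0) = 0
G(1) = mex{} = 0
G(2) = mex{0} = 1
G(3) = mex{0} = 1
G(4) = mex{1} = 0
G(5) = mex{1} = 0
G(6) = mex{0,0} = 1
G(7) = mex{0,0} = 1
G(8) = mex{1,1} = 0
G(9) = mex{1,1,0} = 2
G(10) = mex{0,0,0} = 1
G(11) = mex{2,0,1} = 3
G(12) = mex{1,1,1} = 0
G(13) = mex{3,1,0} = 2
G(14) = mex{0,0,0} = 1
G_A(14) = 1.
Stack B, S = {6, 7}:
G(0) = 0
G(1) = mex{} = 0
G(2) = mex{} = 0
G(3) = mex{} = 0
G(4) = mex{} = 0
G(5) = mex{} = 0
G(6) = mex{0} = 1
G(7) = mex{0,0} = 1
G(8) = mex{0,0} = 1
G(9) = mex{0,0} = 1
G(10) = mex{0,0} = 1
G(11) = mex{0,0} = 1
G(12) = mex{1,0} = 2
G(13) = mex{1,1} = 0
G(14) = mex{1,1} = 0
G(15) = mex{1,1} = 0
G(16) = mex{1,1} = 0
G(17) = mex{1,1} = 0
G(18) = mex{2,1} = 0
G(19) = mex{0,2} = 1
G(20) = mex{0,0} = 1
G(21) = mex{0,0} = 1
G(22) = mex{0,0} = 1
G(23) = mex{0,0} = 1
G(24) = mex{0,0} = 1
G(25) = mex{1,0} = 2
G(26) = mex{1,1} = 0
G_B(26) = 0.
Stack C, S = {1, 2, 4, 5, 9}:
n :  0  1  2  3  4  5  6  7  8  9 10
G :  0  1  2  0  1  2  0  1  2  3  4
G_C(10) = 4.
Combined Grundy value = 1 ⊕ 0 ⊕ 4 = 5.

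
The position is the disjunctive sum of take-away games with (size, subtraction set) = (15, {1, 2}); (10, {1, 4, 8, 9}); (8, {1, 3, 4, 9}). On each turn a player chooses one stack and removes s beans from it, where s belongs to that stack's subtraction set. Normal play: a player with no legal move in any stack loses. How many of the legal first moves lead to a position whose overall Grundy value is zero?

Stack A, S = {1, 2}:
G(0) = 0
G(1) = mex{0} = 1
G(2) = mex{1,0} = 2
G(3) = mex{2,1} = 0
G(4) = mex{0,2} = 1
G(5) = mex{1,0} = 2
G(6) = mex{2,1} = 0
G(7) = mex{0,2} = 1
G(8) = mex{1,0} = 2
G(9) = mex{2,1} = 0
G(10) = mex{0,2} = 1
G(11) = mex{1,0} = 2
G(12) = mex{2,1} = 0
G(13) = mex{0,2} = 1
G(14) = mex{1,0} = 2
G(15) = mex{2,1} = 0
G_A(15) = 0.
Stack B, S = {1, 4, 8, 9}:
G(0) = 0
G(1) = mex{0} = 1
G(2) = mex{1} = 0
G(3) = mex{0} = 1
G(4) = mex{1,0} = 2
G(5) = mex{2,1} = 0
G(6) = mex{0,0} = 1
G(7) = mex{1,1} = 0
G(8) = mex{0,2,0} = 1
G(9) = mex{1,0,1,0} = 2
G(10) = mex{2,1,0,1} = 3
G_B(10) = 3.
Stack C, S = {1, 3, 4, 9}:
G(0) = 0
G(1) = mex{0} = 1
G(2) = mex{1} = 0
G(3) = mex{0,0} = 1
G(4) = mex{1,1,0} = 2
G(5) = mex{2,0,1} = 3
G(6) = mex{3,1,0} = 2
G(7) = mex{2,2,1} = 0
G(8) = mex{0,3,2} = 1
G_C(8) = 1.
Combined Grundy value = 0 ⊕ 3 ⊕ 1 = 2.
A winning move leaves total XOR = 0, i.e. changes one component's Grundy value g to g ⊕ X where X is the current total.
Stack A: need g' = 0⊕2 = 2. Options: 15−1→G=2, 15−2→G=1. Hits: 1.
Stack B: need g' = 3⊕2 = 1. Options: 10−1→G=2, 10−4→G=1, 10−8→G=0, 10−9→G=1. Hits: 2.
Stack C: need g' = 1⊕2 = 3. Options: 8−1→G=0, 8−3→G=3, 8−4→G=2. Hits: 1.

4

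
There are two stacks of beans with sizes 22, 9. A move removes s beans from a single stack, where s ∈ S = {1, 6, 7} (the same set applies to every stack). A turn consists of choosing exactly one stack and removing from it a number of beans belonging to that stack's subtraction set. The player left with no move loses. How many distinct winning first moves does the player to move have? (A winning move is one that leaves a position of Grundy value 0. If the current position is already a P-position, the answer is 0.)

All stacks use S = {1, 6, 7}:
n :  0  1  2  3  4  5  6  7  8  9 10 11 12 13 14 15 16 17 18 19 20 21 22
G :  0  1  0  1  0  1  2  3  2  3  2  3  0  1  0  1  0  1  2  3  2  3  2
Stack A: G(22) = 2.
Stack B: G(9) = 3.
Combined Grundy value = 2 ⊕ 3 = 1.
A winning move leaves total XOR = 0, i.e. changes one component's Grundy value g to g ⊕ X where X is the current total.
Stack A: need g' = 2⊕1 = 3. Options: 22−1→G=3, 22−6→G=0, 22−7→G=1. Hits: 1.
Stack B: need g' = 3⊕1 = 2. Options: 9−1→G=2, 9−6→G=1, 9−7→G=0. Hits: 1.

2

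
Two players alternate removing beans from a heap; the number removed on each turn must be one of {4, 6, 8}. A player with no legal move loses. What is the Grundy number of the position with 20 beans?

n :  0  1  2  3  4  5  6  7  8  9 10 11 12 13 14 15 16 17 18 19 20
G :  0  0  0  0  1  1  1  1  2  2  2  2  0  0  0  0  1  1  1  1  2

2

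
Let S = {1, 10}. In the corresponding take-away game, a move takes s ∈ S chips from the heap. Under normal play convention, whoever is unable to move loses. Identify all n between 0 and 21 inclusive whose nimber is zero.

0, 2, 4, 6, 8, 11, 13, 15, 17, 19

n :  0  1  2  3  4  5  6  7  8  9 10 11 12 13 14 15 16 17 18 19 20 21
G :  0  1  0  1  0  1  0  1  0  1  2  0  1  0  1  0  1  0  1  0  1  2
P-positions are exactly the n with G(n) = 0.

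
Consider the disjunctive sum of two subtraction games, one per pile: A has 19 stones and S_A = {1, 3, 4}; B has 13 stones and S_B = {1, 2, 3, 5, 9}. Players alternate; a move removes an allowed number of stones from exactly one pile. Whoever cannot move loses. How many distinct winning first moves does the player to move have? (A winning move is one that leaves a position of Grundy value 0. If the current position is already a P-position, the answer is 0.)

2

Pile A, S = {1, 3, 4}:
G(0) = 0
G(1) = mex{0} = 1
G(2) = mex{1} = 0
G(3) = mex{0,0} = 1
G(4) = mex{1,1,0} = 2
G(5) = mex{2,0,1} = 3
G(6) = mex{3,1,0} = 2
G(7) = mex{2,2,1} = 0
G(8) = mex{0,3,2} = 1
G(9) = mex{1,2,3} = 0
G(10) = mex{0,0,2} = 1
G(11) = mex{1,1,0} = 2
G(12) = mex{2,0,1} = 3
G(13) = mex{3,1,0} = 2
G(14) = mex{2,2,1} = 0
G(15) = mex{0,3,2} = 1
G(16) = mex{1,2,3} = 0
G(17) = mex{0,0,2} = 1
G(18) = mex{1,1,0} = 2
G(19) = mex{2,0,1} = 3
G_A(19) = 3.
Pile B, S = {1, 2, 3, 5, 9}:
G(0) = 0
G(1) = mex{0} = 1
G(2) = mex{1,0} = 2
G(3) = mex{2,1,0} = 3
G(4) = mex{3,2,1} = 0
G(5) = mex{0,3,2,0} = 1
G(6) = mex{1,0,3,1} = 2
G(7) = mex{2,1,0,2} = 3
G(8) = mex{3,2,1,3} = 0
G(9) = mex{0,3,2,0,0} = 1
G(10) = mex{1,0,3,1,1} = 2
G(11) = mex{2,1,0,2,2} = 3
G(12) = mex{3,2,1,3,3} = 0
G(13) = mex{0,3,2,0,0} = 1
G_B(13) = 1.
Combined Grundy value = 3 ⊕ 1 = 2.
A winning move leaves total XOR = 0, i.e. changes one component's Grundy value g to g ⊕ X where X is the current total.
Pile A: need g' = 3⊕2 = 1. Options: 19−1→G=2, 19−3→G=0, 19−4→G=1. Hits: 1.
Pile B: need g' = 1⊕2 = 3. Options: 13−1→G=0, 13−2→G=3, 13−3→G=2, 13−5→G=0, 13−9→G=0. Hits: 1.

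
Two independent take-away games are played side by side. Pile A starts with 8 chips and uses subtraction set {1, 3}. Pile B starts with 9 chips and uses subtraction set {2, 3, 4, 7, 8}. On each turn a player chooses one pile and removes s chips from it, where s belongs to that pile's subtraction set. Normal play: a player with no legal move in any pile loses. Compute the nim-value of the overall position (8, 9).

4

Pile A, S = {1, 3}:
n : 0 1 2 3 4 5 6 7 8
G : 0 1 0 1 0 1 0 1 0
G_A(8) = 0.
Pile B, S = {2, 3, 4, 7, 8}:
G(0) = 0
G(1) = mex{} = 0
G(2) = mex{0} = 1
G(3) = mex{0,0} = 1
G(4) = mex{1,0,0} = 2
G(5) = mex{1,1,0} = 2
G(6) = mex{2,1,1} = 0
G(7) = mex{2,2,1,0} = 3
G(8) = mex{0,2,2,0,0} = 1
G(9) = mex{3,0,2,1,0} = 4
G_B(9) = 4.
Combined Grundy value = 0 ⊕ 4 = 4.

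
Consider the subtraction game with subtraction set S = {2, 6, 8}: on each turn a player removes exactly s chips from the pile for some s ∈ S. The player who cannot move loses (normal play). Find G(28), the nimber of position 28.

G(0) = 0
G(1) = mex{} = 0
G(2) = mex{0} = 1
G(3) = mex{0} = 1
G(4) = mex{1} = 0
G(5) = mex{1} = 0
G(6) = mex{0,0} = 1
G(7) = mex{0,0} = 1
G(8) = mex{1,1,0} = 2
G(9) = mex{1,1,0} = 2
G(10) = mex{2,0,1} = 3
G(11) = mex{2,0,1} = 3
G(12) = mex{3,1,0} = 2
G(13) = mex{3,1,0} = 2
G(14) = mex{2,2,1} = 0
G(15) = mex{2,2,1} = 0
G(16) = mex{0,3,2} = 1
G(17) = mex{0,3,2} = 1
G(18) = mex{1,2,3} = 0
G(19) = mex{1,2,3} = 0
G(20) = mex{0,0,2} = 1
G(21) = mex{0,0,2} = 1
G(22) = mex{1,1,0} = 2
G(23) = mex{1,1,0} = 2
G(24) = mex{2,0,1} = 3
G(25) = mex{2,0,1} = 3
G(26) = mex{3,1,0} = 2
G(27) = mex{3,1,0} = 2
G(28) = mex{2,2,1} = 0

0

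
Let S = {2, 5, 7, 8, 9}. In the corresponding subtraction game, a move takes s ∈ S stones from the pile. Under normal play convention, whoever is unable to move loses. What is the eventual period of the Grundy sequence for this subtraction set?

14

n :  0  1  2  3  4  5  6  7  8  9 10 11 12 13 14 15 16 17 18 19 20 21 22 23 24 25 26 27 28 29
G :  0  0  1  1  0  2  1  3  2  2  3  3  4  4  0  0  1  1  0  2  1  3  2  2  3  3  4  4  0  0
G(n+14) = G(n) holds for n = 0,…,8 (a full window of length max(S) = 9), so the sequence is purely periodic with period 14.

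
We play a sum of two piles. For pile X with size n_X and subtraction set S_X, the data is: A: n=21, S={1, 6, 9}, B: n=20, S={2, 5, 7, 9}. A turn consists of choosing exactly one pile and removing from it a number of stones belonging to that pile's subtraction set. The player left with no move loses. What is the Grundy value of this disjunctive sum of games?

Pile A, S = {1, 6, 9}:
n :  0  1  2  3  4  5  6  7  8  9 10 11 12 13 14 15 16 17 18 19 20 21
G :  0  1  0  1  0  1  2  0  1  2  3  2  0  1  0  1  2  0  1  0  1  2
G_A(21) = 2.
Pile B, S = {2, 5, 7, 9}:
G(0) = 0
G(1) = mex{} = 0
G(2) = mex{0} = 1
G(3) = mex{0} = 1
G(4) = mex{1} = 0
G(5) = mex{1,0} = 2
G(6) = mex{0,0} = 1
G(7) = mex{2,1,0} = 3
G(8) = mex{1,1,0} = 2
G(9) = mex{3,0,1,0} = 2
G(10) = mex{2,2,1,0} = 3
G(11) = mex{2,1,0,1} = 3
G(12) = mex{3,3,2,1} = 0
G(13) = mex{3,2,1,0} = 4
G(14) = mex{0,2,3,2} = 1
G(15) = mex{4,3,2,1} = 0
G(16) = mex{1,3,2,3} = 0
G(17) = mex{0,0,3,2} = 1
G(18) = mex{0,4,3,2} = 1
G(19) = mex{1,1,0,3} = 2
G(20) = mex{1,0,4,3} = 2
G_B(20) = 2.
Combined Grundy value = 2 ⊕ 2 = 0.

0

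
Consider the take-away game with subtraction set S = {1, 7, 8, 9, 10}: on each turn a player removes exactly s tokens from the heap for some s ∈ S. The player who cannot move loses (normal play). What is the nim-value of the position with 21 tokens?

G(0) = 0
G(1) = mex{0} = 1
G(2) = mex{1} = 0
G(3) = mex{0} = 1
G(4) = mex{1} = 0
G(5) = mex{0} = 1
G(6) = mex{1} = 0
G(7) = mex{0,0} = 1
G(8) = mex{1,1,0} = 2
G(9) = mex{2,0,1,0} = 3
G(10) = mex{3,1,0,1,0} = 2
G(11) = mex{2,0,1,0,1} = 3
G(12) = mex{3,1,0,1,0} = 2
G(13) = mex{2,0,1,0,1} = 3
G(14) = mex{3,1,0,1,0} = 2
G(15) = mex{2,2,1,0,1} = 3
G(16) = mex{3,3,2,1,0} = 4
G(17) = mex{4,2,3,2,1} = 0
G(18) = mex{0,3,2,3,2} = 1
G(19) = mex{1,2,3,2,3} = 0
G(20) = mex{0,3,2,3,2} = 1
G(21) = mex{1,2,3,2,3} = 0

0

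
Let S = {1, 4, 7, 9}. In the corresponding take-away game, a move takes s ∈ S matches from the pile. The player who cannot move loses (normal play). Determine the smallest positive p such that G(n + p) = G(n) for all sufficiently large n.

8

n :  0  1  2  3  4  5  6  7  8  9 10 11 12 13 14 15 16 17 18
G :  0  1  0  1  2  0  1  2  0  1  0  1  2  0  1  2  0  1  0
G(n+8) = G(n) holds for n = 0,…,8 (a full window of length max(S) = 9), so the sequence is purely periodic with period 8.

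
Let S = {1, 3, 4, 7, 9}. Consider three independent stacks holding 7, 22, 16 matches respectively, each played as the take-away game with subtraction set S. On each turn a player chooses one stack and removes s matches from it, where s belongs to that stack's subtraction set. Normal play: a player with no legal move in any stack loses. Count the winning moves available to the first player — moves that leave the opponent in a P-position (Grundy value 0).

All stacks use S = {1, 3, 4, 7, 9}:
G(0) = 0
G(1) = mex{0} = 1
G(2) = mex{1} = 0
G(3) = mex{0,0} = 1
G(4) = mex{1,1,0} = 2
G(5) = mex{2,0,1} = 3
G(6) = mex{3,1,0} = 2
G(7) = mex{2,2,1,0} = 3
G(8) = mex{3,3,2,1} = 0
G(9) = mex{0,2,3,0,0} = 1
G(10) = mex{1,3,2,1,1} = 0
G(11) = mex{0,0,3,2,0} = 1
G(12) = mex{1,1,0,3,1} = 2
G(13) = mex{2,0,1,2,2} = 3
G(14) = mex{3,1,0,3,3} = 2
G(15) = mex{2,2,1,0,2} = 3
G(16) = mex{3,3,2,1,3} = 0
G(17) = mex{0,2,3,0,0} = 1
G(18) = mex{1,3,2,1,1} = 0
G(19) = mex{0,0,3,2,0} = 1
G(20) = mex{1,1,0,3,1} = 2
G(21) = mex{2,0,1,2,2} = 3
G(22) = mex{3,1,0,3,3} = 2
Stack A: G(7) = 3.
Stack B: G(22) = 2.
Stack C: G(16) = 0.
Combined Grundy value = 3 ⊕ 2 ⊕ 0 = 1.
A winning move leaves total XOR = 0, i.e. changes one component's Grundy value g to g ⊕ X where X is the current total.
Stack A: need g' = 3⊕1 = 2. Options: 7−1→G=2, 7−3→G=2, 7−4→G=1, 7−7→G=0. Hits: 2.
Stack B: need g' = 2⊕1 = 3. Options: 22−1→G=3, 22−3→G=1, 22−4→G=0, 22−7→G=3, 22−9→G=3. Hits: 3.
Stack C: need g' = 0⊕1 = 1. Options: 16−1→G=3, 16−3→G=3, 16−4→G=2, 16−7→G=1, 16−9→G=3. Hits: 1.

6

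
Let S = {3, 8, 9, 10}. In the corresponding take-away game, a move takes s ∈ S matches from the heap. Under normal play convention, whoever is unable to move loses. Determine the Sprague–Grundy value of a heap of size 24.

0

n :  0  1  2  3  4  5  6  7  8  9 10 11 12 13 14 15 16 17 18 19 20 21 22 23 24
G :  0  0  0  1  1  1  0  0  2  1  1  3  2  0  2  3  1  3  0  0  0  1  1  1  0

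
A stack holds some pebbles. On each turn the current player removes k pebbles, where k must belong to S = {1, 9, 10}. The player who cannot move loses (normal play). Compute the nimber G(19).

0

n :  0  1  2  3  4  5  6  7  8  9 10 11 12 13 14 15 16 17 18 19
G :  0  1  0  1  0  1  0  1  0  1  2  3  2  3  2  3  2  3  2  0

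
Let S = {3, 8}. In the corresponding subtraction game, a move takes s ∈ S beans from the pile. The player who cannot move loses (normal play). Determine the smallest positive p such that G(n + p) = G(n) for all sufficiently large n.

11

n :  0  1  2  3  4  5  6  7  8  9 10 11 12 13 14 15 16 17 18 19 20 21 22 23
G :  0  0  0  1  1  1  0  0  2  1  1  0  0  0  1  1  1  0  0  2  1  1  0  0
G(n+11) = G(n) holds for n = 0,…,7 (a full window of length max(S) = 8), so the sequence is purely periodic with period 11.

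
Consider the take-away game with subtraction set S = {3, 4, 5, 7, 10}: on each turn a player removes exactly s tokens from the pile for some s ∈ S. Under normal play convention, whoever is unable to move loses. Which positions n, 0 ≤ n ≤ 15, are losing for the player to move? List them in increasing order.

n :  0  1  2  3  4  5  6  7  8  9 10 11 12 13 14 15
G :  0  0  0  1  1  1  2  2  2  3  3  3  4  0  0  0
P-positions are exactly the n with G(n) = 0.

0, 1, 2, 13, 14, 15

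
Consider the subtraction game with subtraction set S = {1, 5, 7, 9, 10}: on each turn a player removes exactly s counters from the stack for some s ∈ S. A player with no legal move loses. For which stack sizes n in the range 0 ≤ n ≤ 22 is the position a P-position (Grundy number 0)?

0, 2, 4, 6, 8, 19, 21

G(0) = 0
G(1) = mex{0} = 1
G(2) = mex{1} = 0
G(3) = mex{0} = 1
G(4) = mex{1} = 0
G(5) = mex{0,0} = 1
G(6) = mex{1,1} = 0
G(7) = mex{0,0,0} = 1
G(8) = mex{1,1,1} = 0
G(9) = mex{0,0,0,0} = 1
G(10) = mex{1,1,1,1,0} = 2
G(11) = mex{2,0,0,0,1} = 3
G(12) = mex{3,1,1,1,0} = 2
G(13) = mex{2,0,0,0,1} = 3
G(14) = mex{3,1,1,1,0} = 2
G(15) = mex{2,2,0,0,1} = 3
G(16) = mex{3,3,1,1,0} = 2
G(17) = mex{2,2,2,0,1} = 3
G(18) = mex{3,3,3,1,0} = 2
G(19) = mex{2,2,2,2,1} = 0
G(20) = mex{0,3,3,3,2} = 1
G(21) = mex{1,2,2,2,3} = 0
G(22) = mex{0,3,3,3,2} = 1
P-positions are exactly the n with G(n) = 0.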